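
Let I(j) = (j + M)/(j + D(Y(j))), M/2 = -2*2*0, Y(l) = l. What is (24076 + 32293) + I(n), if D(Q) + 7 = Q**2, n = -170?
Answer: 1619086617/28723 ≈ 56369.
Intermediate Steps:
M = 0 (M = 2*(-2*2*0) = 2*(-4*0) = 2*0 = 0)
D(Q) = -7 + Q**2
I(j) = j/(-7 + j + j**2) (I(j) = (j + 0)/(j + (-7 + j**2)) = j/(-7 + j + j**2))
(24076 + 32293) + I(n) = (24076 + 32293) - 170/(-7 - 170 + (-170)**2) = 56369 - 170/(-7 - 170 + 28900) = 56369 - 170/28723 = 1619086617/28723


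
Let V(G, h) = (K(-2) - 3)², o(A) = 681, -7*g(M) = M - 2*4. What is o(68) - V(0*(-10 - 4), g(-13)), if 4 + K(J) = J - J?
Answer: 632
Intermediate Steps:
K(J) = -4 (K(J) = -4 + (J - J) = -4 + 0 = -4)
g(M) = 8/7 - M/7 (g(M) = -(M - 2*4)/7 = -(M - 8)/7 = -(-8 + M)/7 = 8/7 - M/7)
V(G, h) = 49 (V(G, h) = (-4 - 3)² = (-7)² = 49)
o(68) - V(0*(-10 - 4), g(-13)) = 681 - 1*49 = 681 - 49 = 632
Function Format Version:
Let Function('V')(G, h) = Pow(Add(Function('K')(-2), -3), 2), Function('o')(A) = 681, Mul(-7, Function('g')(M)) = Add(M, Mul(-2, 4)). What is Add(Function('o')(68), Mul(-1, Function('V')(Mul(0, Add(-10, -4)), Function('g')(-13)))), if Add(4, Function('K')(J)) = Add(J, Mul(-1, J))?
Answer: 632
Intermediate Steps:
Function('K')(J) = -4 (Function('K')(J) = Add(-4, Add(J, Mul(-1, J))) = Add(-4, 0) = -4)
Function('g')(M) = Add(Rational(8, 7), Mul(Rational(-1, 7), M)) (Function('g')(M) = Mul(Rational(-1, 7), Add(M, Mul(-2, 4))) = Mul(Rational(-1, 7), Add(M, -8)) = Mul(Rational(-1, 7), Add(-8, M)) = Add(Rational(8, 7), Mul(Rational(-1, 7), M)))
Function('V')(G, h) = 49 (Function('V')(G, h) = Pow(Add(-4, -3), 2) = Pow(-7, 2) = 49)
Add(Function('o')(68), Mul(-1, Function('V')(Mul(0, Add(-10, -4)), Function('g')(-13)))) = Add(681, Mul(-1, 49)) = Add(681, -49) = 632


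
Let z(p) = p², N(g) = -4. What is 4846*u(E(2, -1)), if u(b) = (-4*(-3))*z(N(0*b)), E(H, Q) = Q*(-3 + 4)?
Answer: 930432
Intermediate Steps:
E(H, Q) = Q (E(H, Q) = Q*1 = Q)
u(b) = 192 (u(b) = -4*(-3)*(-4)² = 12*16 = 192)
4846*u(E(2, -1)) = 4846*192 = 930432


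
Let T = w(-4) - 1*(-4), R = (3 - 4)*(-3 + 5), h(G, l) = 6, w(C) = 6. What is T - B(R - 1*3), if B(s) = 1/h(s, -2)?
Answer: 59/6 ≈ 9.8333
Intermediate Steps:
R = -2 (R = -1*2 = -2)
T = 10 (T = 6 - 1*(-4) = 6 + 4 = 10)
B(s) = ⅙ (B(s) = 1/6 = ⅙)
T - B(R - 1*3) = 10 - 1*⅙ = 10 - ⅙ = 59/6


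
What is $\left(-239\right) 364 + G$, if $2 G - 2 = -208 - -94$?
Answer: $-87052$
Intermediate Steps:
$G = -56$ ($G = 1 + \frac{-208 - -94}{2} = 1 + \frac{-208 + 94}{2} = 1 + \frac{1}{2} \left(-114\right) = 1 - 57 = -56$)
$\left(-239\right) 364 + G = \left(-239\right) 364 - 56 = -86996 - 56 = -87052$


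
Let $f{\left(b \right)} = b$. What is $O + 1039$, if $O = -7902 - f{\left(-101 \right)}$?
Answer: $-6762$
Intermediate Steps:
$O = -7801$ ($O = -7902 - -101 = -7902 + 101 = -7801$)
$O + 1039 = -7801 + 1039 = -6762$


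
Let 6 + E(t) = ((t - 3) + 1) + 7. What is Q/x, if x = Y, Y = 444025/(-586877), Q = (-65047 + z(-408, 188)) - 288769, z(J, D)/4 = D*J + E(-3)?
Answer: 387719116296/444025 ≈ 8.7319e+5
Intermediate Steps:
E(t) = -1 + t (E(t) = -6 + (((t - 3) + 1) + 7) = -6 + (((-3 + t) + 1) + 7) = -6 + ((-2 + t) + 7) = -6 + (5 + t) = -1 + t)
z(J, D) = -16 + 4*D*J (z(J, D) = 4*(D*J + (-1 - 3)) = 4*(D*J - 4) = 4*(-4 + D*J) = -16 + 4*D*J)
Q = -660648 (Q = (-65047 + (-16 + 4*188*(-408))) - 288769 = (-65047 + (-16 - 306816)) - 288769 = (-65047 - 306832) - 288769 = -371879 - 288769 = -660648)
Y = -444025/586877 (Y = 444025*(-1/586877) = -444025/586877 ≈ -0.75659)
x = -444025/586877 ≈ -0.75659
Q/x = -660648/(-444025/586877) = -660648*(-586877/444025) = 387719116296/444025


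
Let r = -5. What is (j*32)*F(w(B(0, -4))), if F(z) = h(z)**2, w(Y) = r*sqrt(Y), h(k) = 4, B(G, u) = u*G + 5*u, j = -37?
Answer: -18944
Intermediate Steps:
B(G, u) = 5*u + G*u (B(G, u) = G*u + 5*u = 5*u + G*u)
w(Y) = -5*sqrt(Y)
F(z) = 16 (F(z) = 4**2 = 16)
(j*32)*F(w(B(0, -4))) = -37*32*16 = -1184*16 = -18944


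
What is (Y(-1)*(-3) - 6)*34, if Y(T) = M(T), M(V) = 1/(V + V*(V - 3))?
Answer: -238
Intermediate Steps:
M(V) = 1/(V + V*(-3 + V))
Y(T) = 1/(T*(-2 + T))
(Y(-1)*(-3) - 6)*34 = ((1/((-1)*(-2 - 1)))*(-3) - 6)*34 = (-1/(-3)*(-3) - 6)*34 = (-1*(-⅓)*(-3) - 6)*34 = ((⅓)*(-3) - 6)*34 = (-1 - 6)*34 = -7*34 = -238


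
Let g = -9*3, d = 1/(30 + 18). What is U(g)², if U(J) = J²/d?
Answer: 1224440064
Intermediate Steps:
d = 1/48 ≈ 0.020833
g = -27
U(J) = 48*J² (U(J) = J²/(1/48) = J²*48 = 48*J²)
U(g)² = (48*(-27)²)² = (48*729)² = 34992² = 1224440064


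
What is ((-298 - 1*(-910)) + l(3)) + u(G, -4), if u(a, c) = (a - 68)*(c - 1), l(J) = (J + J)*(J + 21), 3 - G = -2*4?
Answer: 1041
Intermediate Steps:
G = 11 (G = 3 - (-2)*4 = 3 - 1*(-8) = 3 + 8 = 11)
l(J) = 2*J*(21 + J) (l(J) = (2*J)*(21 + J) = 2*J*(21 + J))
u(a, c) = (-1 + c)*(-68 + a) (u(a, c) = (-68 + a)*(-1 + c) = (-1 + c)*(-68 + a))
((-298 - 1*(-910)) + l(3)) + u(G, -4) = ((-298 - 1*(-910)) + 2*3*(21 + 3)) + (68 - 1*11 - 68*(-4) + 11*(-4)) = ((-298 + 910) + 2*3*24) + (68 - 11 + 272 - 44) = (612 + 144) + 285 = 756 + 285 = 1041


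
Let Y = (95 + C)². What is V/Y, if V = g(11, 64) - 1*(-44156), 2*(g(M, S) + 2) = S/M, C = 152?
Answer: 485726/671099 ≈ 0.72378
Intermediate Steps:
g(M, S) = -2 + S/(2*M) (g(M, S) = -2 + (S/M)/2 = -2 + S/(2*M))
Y = 61009 (Y = (95 + 152)² = 247² = 61009)
V = 485726/11 (V = (-2 + (½)*64/11) - 1*(-44156) = (-2 + (½)*64*(1/11)) + 44156 = (-2 + 32/11) + 44156 = 10/11 + 44156 = 485726/11 ≈ 44157.)
V/Y = (485726/11)/61009 = (485726/11)*(1/61009) = 485726/671099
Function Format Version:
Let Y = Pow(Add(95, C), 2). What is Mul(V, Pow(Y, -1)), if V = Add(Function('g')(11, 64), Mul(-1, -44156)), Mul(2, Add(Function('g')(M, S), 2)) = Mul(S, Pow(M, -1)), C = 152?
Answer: Rational(485726, 671099) ≈ 0.72378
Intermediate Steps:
Function('g')(M, S) = Add(-2, Mul(Rational(1, 2), S, Pow(M, -1))) (Function('g')(M, S) = Add(-2, Mul(Rational(1, 2), Mul(S, Pow(M, -1)))) = Add(-2, Mul(Rational(1, 2), S, Pow(M, -1))))
Y = 61009 (Y = Pow(Add(95, 152), 2) = Pow(247, 2) = 61009)
V = Rational(485726, 11) (V = Add(Add(-2, Mul(Rational(1, 2), 64, Pow(11, -1))), Mul(-1, -44156)) = Add(Add(-2, Mul(Rational(1, 2), 64, Rational(1, 11))), 44156) = Add(Add(-2, Rational(32, 11)), 44156) = Add(Rational(10, 11), 44156) = Rational(485726, 11) ≈ 44157.)
Mul(V, Pow(Y, -1)) = Mul(Rational(485726, 11), Pow(61009, -1)) = Mul(Rational(485726, 11), Rational(1, 61009)) = Rational(485726, 671099)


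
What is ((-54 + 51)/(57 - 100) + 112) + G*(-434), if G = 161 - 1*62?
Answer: -1842719/43 ≈ -42854.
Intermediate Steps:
G = 99 (G = 161 - 62 = 99)
((-54 + 51)/(57 - 100) + 112) + G*(-434) = ((-54 + 51)/(57 - 100) + 112) + 99*(-434) = (-3/(-43) + 112) - 42966 = (-3*(-1/43) + 112) - 42966 = (3/43 + 112) - 42966 = 4819/43 - 42966 = -1842719/43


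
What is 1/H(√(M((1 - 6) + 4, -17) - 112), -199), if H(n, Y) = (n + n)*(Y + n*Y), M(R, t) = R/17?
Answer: 17*√32385/(758190*(√32385 - 17*I)) ≈ 2.2224e-5 + 2.0994e-6*I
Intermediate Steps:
M(R, t) = R/17 (M(R, t) = R*(1/17) = R/17)
H(n, Y) = 2*n*(Y + Y*n) (H(n, Y) = (2*n)*(Y + Y*n) = 2*n*(Y + Y*n))
1/H(√(M((1 - 6) + 4, -17) - 112), -199) = 1/(2*(-199)*√(((1 - 6) + 4)/17 - 112)*(1 + √(((1 - 6) + 4)/17 - 112))) = 1/(2*(-199)*√((-5 + 4)/17 - 112)*(1 + √((-5 + 4)/17 - 112))) = 1/(2*(-199)*√((1/17)*(-1) - 112)*(1 + √((1/17)*(-1) - 112))) = 1/(2*(-199)*√(-1/17 - 112)*(1 + √(-1/17 - 112))) = 1/(2*(-199)*√(-1905/17)*(1 + √(-1905/17))) = 1/(2*(-199)*(I*√32385/17)*(1 + I*√32385/17)) = 1/(-398*I*√32385*(1 + I*√32385/17)/17) = I*√32385/(758190*(1 + I*√32385/17))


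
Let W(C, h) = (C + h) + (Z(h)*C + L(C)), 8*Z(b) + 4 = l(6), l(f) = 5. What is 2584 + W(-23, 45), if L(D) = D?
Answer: 20641/8 ≈ 2580.1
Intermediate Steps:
Z(b) = ⅛ (Z(b) = -½ + (⅛)*5 = -½ + 5/8 = ⅛)
W(C, h) = h + 17*C/8 (W(C, h) = (C + h) + (C/8 + C) = (C + h) + 9*C/8 = h + 17*C/8)
2584 + W(-23, 45) = 2584 + (45 + (17/8)*(-23)) = 2584 + (45 - 391/8) = 2584 - 31/8 = 20641/8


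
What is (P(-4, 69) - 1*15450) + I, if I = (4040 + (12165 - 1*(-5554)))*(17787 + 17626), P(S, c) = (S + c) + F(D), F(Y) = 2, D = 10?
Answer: 770536084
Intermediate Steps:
P(S, c) = 2 + S + c (P(S, c) = (S + c) + 2 = 2 + S + c)
I = 770551467 (I = (4040 + (12165 + 5554))*35413 = (4040 + 17719)*35413 = 21759*35413 = 770551467)
(P(-4, 69) - 1*15450) + I = ((2 - 4 + 69) - 1*15450) + 770551467 = (67 - 15450) + 770551467 = -15383 + 770551467 = 770536084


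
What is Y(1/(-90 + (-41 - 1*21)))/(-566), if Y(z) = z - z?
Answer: 0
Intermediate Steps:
Y(z) = 0
Y(1/(-90 + (-41 - 1*21)))/(-566) = 0/(-566) = 0*(-1/566) = 0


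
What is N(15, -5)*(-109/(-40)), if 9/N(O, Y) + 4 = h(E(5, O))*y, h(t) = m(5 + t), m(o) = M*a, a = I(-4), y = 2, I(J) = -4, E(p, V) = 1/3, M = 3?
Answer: -981/1120 ≈ -0.87589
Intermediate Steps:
E(p, V) = 1/3
a = -4
m(o) = -12 (m(o) = 3*(-4) = -12)
h(t) = -12
N(O, Y) = -9/28 (N(O, Y) = 9/(-4 - 12*2) = 9/(-4 - 24) = 9/(-28) = 9*(-1/28) = -9/28)
N(15, -5)*(-109/(-40)) = -(-981)/(28*(-40)) = -(-981)*(-1)/(28*40) = -9/28*109/40 = -981/1120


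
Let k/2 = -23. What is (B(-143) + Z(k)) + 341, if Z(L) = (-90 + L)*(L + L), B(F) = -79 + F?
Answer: 12631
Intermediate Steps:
k = -46 (k = 2*(-23) = -46)
Z(L) = 2*L*(-90 + L) (Z(L) = (-90 + L)*(2*L) = 2*L*(-90 + L))
(B(-143) + Z(k)) + 341 = ((-79 - 143) + 2*(-46)*(-90 - 46)) + 341 = (-222 + 2*(-46)*(-136)) + 341 = (-222 + 12512) + 341 = 12290 + 341 = 12631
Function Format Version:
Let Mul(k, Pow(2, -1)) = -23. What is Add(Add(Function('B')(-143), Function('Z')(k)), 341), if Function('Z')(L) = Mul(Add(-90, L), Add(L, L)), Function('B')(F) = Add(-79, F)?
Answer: 12631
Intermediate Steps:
k = -46 (k = Mul(2, -23) = -46)
Function('Z')(L) = Mul(2, L, Add(-90, L)) (Function('Z')(L) = Mul(Add(-90, L), Mul(2, L)) = Mul(2, L, Add(-90, L)))
Add(Add(Function('B')(-143), Function('Z')(k)), 341) = Add(Add(Add(-79, -143), Mul(2, -46, Add(-90, -46))), 341) = Add(Add(-222, Mul(2, -46, -136)), 341) = Add(Add(-222, 12512), 341) = Add(12290, 341) = 12631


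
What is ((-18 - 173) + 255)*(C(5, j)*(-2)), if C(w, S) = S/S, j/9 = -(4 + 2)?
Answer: -128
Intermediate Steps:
j = -54 (j = 9*(-(4 + 2)) = 9*(-1*6) = 9*(-6) = -54)
C(w, S) = 1
((-18 - 173) + 255)*(C(5, j)*(-2)) = ((-18 - 173) + 255)*(1*(-2)) = (-191 + 255)*(-2) = 64*(-2) = -128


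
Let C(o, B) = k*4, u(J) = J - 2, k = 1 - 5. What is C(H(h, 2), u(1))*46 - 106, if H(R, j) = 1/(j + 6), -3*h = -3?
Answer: -842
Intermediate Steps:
h = 1 (h = -⅓*(-3) = 1)
k = -4
H(R, j) = 1/(6 + j)
u(J) = -2 + J
C(o, B) = -16 (C(o, B) = -4*4 = -16)
C(H(h, 2), u(1))*46 - 106 = -16*46 - 106 = -736 - 106 = -842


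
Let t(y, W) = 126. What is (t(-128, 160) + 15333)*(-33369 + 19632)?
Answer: -212360283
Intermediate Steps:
(t(-128, 160) + 15333)*(-33369 + 19632) = (126 + 15333)*(-33369 + 19632) = 15459*(-13737) = -212360283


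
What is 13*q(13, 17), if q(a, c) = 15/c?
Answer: 195/17 ≈ 11.471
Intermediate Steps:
13*q(13, 17) = 13*(15/17) = 195/17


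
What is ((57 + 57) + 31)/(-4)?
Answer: -145/4 ≈ -36.250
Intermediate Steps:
((57 + 57) + 31)/(-4) = -(114 + 31)/4 = -1/4*145 = -145/4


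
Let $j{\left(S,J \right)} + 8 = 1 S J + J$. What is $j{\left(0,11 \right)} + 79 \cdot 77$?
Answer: $6086$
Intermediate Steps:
$j{\left(S,J \right)} = -8 + J + J S$ ($j{\left(S,J \right)} = -8 + \left(1 S J + J\right) = -8 + \left(S J + J\right) = -8 + \left(J S + J\right) = -8 + \left(J + J S\right) = -8 + J + J S$)
$j{\left(0,11 \right)} + 79 \cdot 77 = \left(-8 + 11 + 11 \cdot 0\right) + 79 \cdot 77 = \left(-8 + 11 + 0\right) + 6083 = 3 + 6083 = 6086$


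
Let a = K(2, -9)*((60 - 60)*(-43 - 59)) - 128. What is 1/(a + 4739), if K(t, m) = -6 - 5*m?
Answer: 1/4611 ≈ 0.00021687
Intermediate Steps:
K(t, m) = -6 - 5*m
a = -128 (a = (-6 - 5*(-9))*((60 - 60)*(-43 - 59)) - 128 = (-6 + 45)*(0*(-102)) - 128 = 39*0 - 128 = 0 - 128 = -128)
1/(a + 4739) = 1/(-128 + 4739) = 1/4611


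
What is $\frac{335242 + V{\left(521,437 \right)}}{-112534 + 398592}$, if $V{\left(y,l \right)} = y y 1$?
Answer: $\frac{606683}{286058} \approx 2.1208$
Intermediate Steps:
$V{\left(y,l \right)} = y^{2}$ ($V{\left(y,l \right)} = y^{2} \cdot 1 = y^{2}$)
$\frac{335242 + V{\left(521,437 \right)}}{-112534 + 398592} = \frac{335242 + 521^{2}}{-112534 + 398592} = \frac{335242 + 271441}{286058} = 606683 \cdot \frac{1}{286058} = \frac{606683}{286058}$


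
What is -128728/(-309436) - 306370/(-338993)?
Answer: 34609949556/26224159487 ≈ 1.3198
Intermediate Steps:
-128728/(-309436) - 306370/(-338993) = -128728*(-1/309436) - 306370*(-1/338993) = 32182/77359 + 306370/338993 = 34609949556/26224159487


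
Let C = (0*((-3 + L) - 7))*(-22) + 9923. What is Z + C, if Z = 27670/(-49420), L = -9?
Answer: 49036699/4942 ≈ 9922.4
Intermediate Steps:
C = 9923 (C = (0*((-3 - 9) - 7))*(-22) + 9923 = (0*(-12 - 7))*(-22) + 9923 = (0*(-19))*(-22) + 9923 = 0*(-22) + 9923 = 0 + 9923 = 9923)
Z = -2767/4942 (Z = 27670*(-1/49420) = -2767/4942 ≈ -0.55989)
Z + C = -2767/4942 + 9923 = 49036699/4942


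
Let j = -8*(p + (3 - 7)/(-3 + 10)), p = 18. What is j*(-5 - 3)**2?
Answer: -62464/7 ≈ -8923.4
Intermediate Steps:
j = -976/7 (j = -8*(18 + (3 - 7)/(-3 + 10)) = -8*(18 - 4/7) = -8*122/7 = -976/7 ≈ -139.43)
j*(-5 - 3)**2 = -976*(-5 - 3)**2/7 = -976/7*(-8)**2 = -976/7*64 = -62464/7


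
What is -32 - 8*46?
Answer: -400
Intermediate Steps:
-32 - 8*46 = -32 - 368 = -400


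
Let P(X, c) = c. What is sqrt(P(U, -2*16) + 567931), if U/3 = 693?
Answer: sqrt(567899) ≈ 753.59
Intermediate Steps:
U = 2079 (U = 3*693 = 2079)
sqrt(P(U, -2*16) + 567931) = sqrt(-2*16 + 567931) = sqrt(-32 + 567931) = sqrt(567899)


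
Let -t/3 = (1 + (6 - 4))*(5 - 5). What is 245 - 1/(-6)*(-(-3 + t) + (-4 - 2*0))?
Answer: 1469/6 ≈ 244.83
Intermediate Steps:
t = 0 (t = -3*(1 + (6 - 4))*(5 - 5) = -3*(1 + 2)*0 = -9*0 = -3*0 = 0)
245 - 1/(-6)*(-(-3 + t) + (-4 - 2*0)) = 245 - 1/(-6)*(-(-3 + 0) + (-4 - 2*0)) = 245 - 1*(-⅙)*(-1*(-3) + (-4 + 0)) = 245 - (-1)*(3 - 4)/6 = 245 - (-1)*(-1)/6 = 245 - 1*⅙ = 245 - ⅙ = 1469/6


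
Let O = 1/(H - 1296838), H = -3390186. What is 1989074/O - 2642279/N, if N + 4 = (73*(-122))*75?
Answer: -6227226650087240025/667954 ≈ -9.3228e+12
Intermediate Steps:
O = -1/4687024 (O = 1/(-3390186 - 1296838) = 1/(-4687024) = -1/4687024 ≈ -2.1335e-7)
N = -667954 (N = -4 + (73*(-122))*75 = -4 - 8906*75 = -4 - 667950 = -667954)
1989074/O - 2642279/N = 1989074/(-1/4687024) - 2642279/(-667954) = 1989074*(-4687024) - 2642279*(-1/667954) = -9322837575776 + 2642279/667954 = -6227226650087240025/667954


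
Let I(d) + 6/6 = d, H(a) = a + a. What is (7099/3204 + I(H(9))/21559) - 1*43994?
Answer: -3038734031975/69075036 ≈ -43992.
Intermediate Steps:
H(a) = 2*a
I(d) = -1 + d
(7099/3204 + I(H(9))/21559) - 1*43994 = (7099/3204 + (-1 + 2*9)/21559) - 1*43994 = (7099*(1/3204) + (-1 + 18)*(1/21559)) - 43994 = (7099/3204 + 17*(1/21559)) - 43994 = (7099/3204 + 17/21559) - 43994 = 153101809/69075036 - 43994 = -3038734031975/69075036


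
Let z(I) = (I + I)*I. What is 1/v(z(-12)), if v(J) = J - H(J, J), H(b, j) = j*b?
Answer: -1/82656 ≈ -1.2098e-5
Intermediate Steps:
H(b, j) = b*j
z(I) = 2*I² (z(I) = (2*I)*I = 2*I²)
v(J) = J - J² (v(J) = J - J*J = J - J²)
1/v(z(-12)) = 1/((2*(-12)²)*(1 - 2*(-12)²)) = 1/((2*144)*(1 - 2*144)) = 1/(288*(1 - 1*288)) = 1/(288*(1 - 288)) = 1/(288*(-287)) = 1/(-82656) = -1/82656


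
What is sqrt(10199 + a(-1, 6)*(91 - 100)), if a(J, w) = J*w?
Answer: sqrt(10253) ≈ 101.26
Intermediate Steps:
sqrt(10199 + a(-1, 6)*(91 - 100)) = sqrt(10199 + (-1*6)*(91 - 100)) = sqrt(10199 - 6*(-9)) = sqrt(10199 + 54) = sqrt(10253)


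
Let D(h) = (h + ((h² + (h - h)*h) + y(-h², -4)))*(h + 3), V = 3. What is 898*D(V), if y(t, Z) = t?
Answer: 16164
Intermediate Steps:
D(h) = h*(3 + h) (D(h) = (h + ((h² + (h - h)*h) - h²))*(h + 3) = (h + ((h² + 0*h) - h²))*(3 + h) = (h + ((h² + 0) - h²))*(3 + h) = (h + (h² - h²))*(3 + h) = (h + 0)*(3 + h) = h*(3 + h))
898*D(V) = 898*(3*(3 + 3)) = 898*(3*6) = 898*18 = 16164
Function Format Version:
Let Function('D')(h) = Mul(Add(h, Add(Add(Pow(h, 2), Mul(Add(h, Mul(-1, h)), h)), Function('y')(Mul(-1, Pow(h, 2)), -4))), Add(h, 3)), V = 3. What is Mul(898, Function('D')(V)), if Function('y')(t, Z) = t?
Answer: 16164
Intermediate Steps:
Function('D')(h) = Mul(h, Add(3, h)) (Function('D')(h) = Mul(Add(h, Add(Add(Pow(h, 2), Mul(Add(h, Mul(-1, h)), h)), Mul(-1, Pow(h, 2)))), Add(h, 3)) = Mul(Add(h, Add(Add(Pow(h, 2), Mul(0, h)), Mul(-1, Pow(h, 2)))), Add(3, h)) = Mul(Add(h, Add(Add(Pow(h, 2), 0), Mul(-1, Pow(h, 2)))), Add(3, h)) = Mul(Add(h, Add(Pow(h, 2), Mul(-1, Pow(h, 2)))), Add(3, h)) = Mul(Add(h, 0), Add(3, h)) = Mul(h, Add(3, h)))
Mul(898, Function('D')(V)) = Mul(898, Mul(3, Add(3, 3))) = Mul(898, Mul(3, 6)) = Mul(898, 18) = 16164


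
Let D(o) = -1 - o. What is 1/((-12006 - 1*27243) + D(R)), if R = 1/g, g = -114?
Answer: -114/4474499 ≈ -2.5478e-5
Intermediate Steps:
R = -1/114 (R = 1/(-114) = -1/114 ≈ -0.0087719)
1/((-12006 - 1*27243) + D(R)) = 1/((-12006 - 1*27243) + (-1 - 1*(-1/114))) = 1/((-12006 - 27243) + (-1 + 1/114)) = 1/(-39249 - 113/114) = 1/(-4474499/114) = -114/4474499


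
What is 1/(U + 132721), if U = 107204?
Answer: 1/239925 ≈ 4.1680e-6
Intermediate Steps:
1/(U + 132721) = 1/(107204 + 132721) = 1/239925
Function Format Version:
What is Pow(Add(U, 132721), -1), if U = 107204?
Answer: Rational(1, 239925) ≈ 4.1680e-6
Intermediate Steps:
Pow(Add(U, 132721), -1) = Pow(Add(107204, 132721), -1) = Pow(239925, -1) = Rational(1, 239925)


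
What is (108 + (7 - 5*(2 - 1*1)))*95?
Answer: 10450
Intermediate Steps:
(108 + (7 - 5*(2 - 1*1)))*95 = (108 + (7 - 5*(2 - 1)))*95 = (108 + (7 - 5*1))*95 = (108 + (7 - 5))*95 = (108 + 2)*95 = 110*95 = 10450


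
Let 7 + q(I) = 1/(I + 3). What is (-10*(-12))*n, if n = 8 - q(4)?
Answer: 12480/7 ≈ 1782.9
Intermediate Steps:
q(I) = -7 + 1/(3 + I) (q(I) = -7 + 1/(I + 3) = -7 + 1/(3 + I))
n = 104/7 (n = 8 - (-20 - 7*4)/(3 + 4) = 8 - (-20 - 28)/7 = 8 - (-48)/7 = 8 - 1*(-48/7) = 8 + 48/7 = 104/7 ≈ 14.857)
(-10*(-12))*n = -10*(-12)*(104/7) = 120*(104/7) = 12480/7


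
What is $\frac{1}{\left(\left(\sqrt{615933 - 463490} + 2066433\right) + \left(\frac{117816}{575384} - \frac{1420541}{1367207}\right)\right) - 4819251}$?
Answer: $- \frac{26618388886952404477281569872}{73275600791313764874496036528015101} - \frac{9669502604306343741721 \sqrt{152443}}{73275600791313764874496036528015101} \approx -3.6332 \cdot 10^{-7}$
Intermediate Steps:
$\frac{1}{\left(\left(\sqrt{615933 - 463490} + 2066433\right) + \left(\frac{117816}{575384} - \frac{1420541}{1367207}\right)\right) - 4819251} = \frac{1}{\left(\left(\sqrt{152443} + 2066433\right) + \left(117816 \cdot \frac{1}{575384} - \frac{1420541}{1367207}\right)\right) - 4819251} = \frac{1}{\left(\left(2066433 + \sqrt{152443}\right) + \left(\frac{14727}{71923} - \frac{1420541}{1367207}\right)\right) - 4819251} = \frac{1}{\left(\left(2066433 + \sqrt{152443}\right) - \frac{82034712854}{98333629061}\right) - 4819251} = \frac{1}{\left(\frac{203199774066696559}{98333629061} + \sqrt{152443}\right) - 4819251} = \frac{1}{- \frac{270694666119156752}{98333629061} + \sqrt{152443}}$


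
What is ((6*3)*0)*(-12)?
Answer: 0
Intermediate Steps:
((6*3)*0)*(-12) = (18*0)*(-12) = 0*(-12) = 0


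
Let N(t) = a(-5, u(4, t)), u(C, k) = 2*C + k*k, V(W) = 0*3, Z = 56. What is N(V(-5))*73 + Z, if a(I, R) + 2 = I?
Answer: -455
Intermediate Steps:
V(W) = 0
u(C, k) = k**2 + 2*C (u(C, k) = 2*C + k**2 = k**2 + 2*C)
a(I, R) = -2 + I
N(t) = -7 (N(t) = -2 - 5 = -7)
N(V(-5))*73 + Z = -7*73 + 56 = -511 + 56 = -455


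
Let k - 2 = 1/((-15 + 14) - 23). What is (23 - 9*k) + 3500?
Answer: 28043/8 ≈ 3505.4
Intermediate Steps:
k = 47/24 (k = 2 + 1/((-15 + 14) - 23) = 2 + 1/(-1 - 23) = 2 + 1/(-24) = 2 - 1/24 = 47/24 ≈ 1.9583)
(23 - 9*k) + 3500 = (23 - 9*47/24) + 3500 = (23 - 141/8) + 3500 = 43/8 + 3500 = 28043/8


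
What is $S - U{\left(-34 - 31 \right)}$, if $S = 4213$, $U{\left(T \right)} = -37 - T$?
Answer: $4185$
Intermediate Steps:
$S - U{\left(-34 - 31 \right)} = 4213 - \left(-37 - \left(-34 - 31\right)\right) = 4213 - \left(-37 - -65\right) = 4213 - \left(-37 + 65\right) = 4213 - 28 = 4185$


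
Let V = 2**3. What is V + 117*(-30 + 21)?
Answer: -1045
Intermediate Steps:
V = 8
V + 117*(-30 + 21) = 8 + 117*(-30 + 21) = 8 + 117*(-9) = 8 - 1053 = -1045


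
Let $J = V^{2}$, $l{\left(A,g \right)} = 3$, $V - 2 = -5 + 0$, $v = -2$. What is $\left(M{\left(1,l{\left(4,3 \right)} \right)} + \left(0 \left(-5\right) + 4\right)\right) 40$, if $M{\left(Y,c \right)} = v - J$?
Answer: $-280$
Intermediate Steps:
$V = -3$ ($V = 2 + \left(-5 + 0\right) = 2 - 5 = -3$)
$J = 9$ ($J = \left(-3\right)^{2} = 9$)
$M{\left(Y,c \right)} = -11$ ($M{\left(Y,c \right)} = -2 - 9 = -11$)
$\left(M{\left(1,l{\left(4,3 \right)} \right)} + \left(0 \left(-5\right) + 4\right)\right) 40 = \left(-11 + \left(0 \left(-5\right) + 4\right)\right) 40 = \left(-11 + \left(0 + 4\right)\right) 40 = \left(-11 + 4\right) 40 = \left(-7\right) 40 = -280$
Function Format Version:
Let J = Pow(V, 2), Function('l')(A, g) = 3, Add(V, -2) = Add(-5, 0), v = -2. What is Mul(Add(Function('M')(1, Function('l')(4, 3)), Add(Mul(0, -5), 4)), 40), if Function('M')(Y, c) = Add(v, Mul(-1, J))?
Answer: -280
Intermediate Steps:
V = -3 (V = Add(2, Add(-5, 0)) = Add(2, -5) = -3)
J = 9 (J = Pow(-3, 2) = 9)
Function('M')(Y, c) = -11 (Function('M')(Y, c) = Add(-2, Mul(-1, 9)) = Add(-2, -9) = -11)
Mul(Add(Function('M')(1, Function('l')(4, 3)), Add(Mul(0, -5), 4)), 40) = Mul(Add(-11, Add(Mul(0, -5), 4)), 40) = Mul(Add(-11, Add(0, 4)), 40) = Mul(Add(-11, 4), 40) = Mul(-7, 40) = -280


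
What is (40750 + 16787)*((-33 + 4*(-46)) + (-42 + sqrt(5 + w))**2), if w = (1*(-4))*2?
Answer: 88837128 - 4833108*I*sqrt(3) ≈ 8.8837e+7 - 8.3712e+6*I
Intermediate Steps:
w = -8 (w = -4*2 = -8)
(40750 + 16787)*((-33 + 4*(-46)) + (-42 + sqrt(5 + w))**2) = (40750 + 16787)*((-33 + 4*(-46)) + (-42 + sqrt(5 - 8))**2) = 57537*((-33 - 184) + (-42 + sqrt(-3))**2) = 57537*(-217 + (-42 + I*sqrt(3))**2) = -12485529 + 57537*(-42 + I*sqrt(3))**2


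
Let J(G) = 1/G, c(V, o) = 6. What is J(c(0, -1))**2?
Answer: 1/36 ≈ 0.027778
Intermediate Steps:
J(G) = 1/G
J(c(0, -1))**2 = (1/6)**2 = 1/36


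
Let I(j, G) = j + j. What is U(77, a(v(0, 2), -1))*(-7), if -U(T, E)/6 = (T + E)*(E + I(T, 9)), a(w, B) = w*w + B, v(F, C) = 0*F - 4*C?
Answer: 1275960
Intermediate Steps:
v(F, C) = -4*C (v(F, C) = 0 - 4*C = -4*C)
I(j, G) = 2*j
a(w, B) = B + w² (a(w, B) = w² + B = B + w²)
U(T, E) = -6*(E + T)*(E + 2*T) (U(T, E) = -6*(T + E)*(E + 2*T) = -6*(E + T)*(E + 2*T))
U(77, a(v(0, 2), -1))*(-7) = (-12*77² - 6*(-1 + (-4*2)²)² - 18*(-1 + (-4*2)²)*77)*(-7) = (-12*5929 - 6*(-1 + (-8)²)² - 18*(-1 + (-8)²)*77)*(-7) = (-71148 - 6*(-1 + 64)² - 18*(-1 + 64)*77)*(-7) = (-71148 - 6*63² - 18*63*77)*(-7) = (-71148 - 6*3969 - 87318)*(-7) = (-71148 - 23814 - 87318)*(-7) = -182280*(-7) = 1275960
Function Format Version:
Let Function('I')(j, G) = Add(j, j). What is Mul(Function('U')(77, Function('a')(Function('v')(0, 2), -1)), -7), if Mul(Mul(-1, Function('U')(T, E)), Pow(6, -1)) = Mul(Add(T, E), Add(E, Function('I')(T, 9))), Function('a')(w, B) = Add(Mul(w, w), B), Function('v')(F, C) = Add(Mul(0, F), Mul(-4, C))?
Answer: 1275960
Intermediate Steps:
Function('v')(F, C) = Mul(-4, C) (Function('v')(F, C) = Add(0, Mul(-4, C)) = Mul(-4, C))
Function('I')(j, G) = Mul(2, j)
Function('a')(w, B) = Add(B, Pow(w, 2)) (Function('a')(w, B) = Add(Pow(w, 2), B) = Add(B, Pow(w, 2)))
Function('U')(T, E) = Mul(-6, Add(E, T), Add(E, Mul(2, T))) (Function('U')(T, E) = Mul(-6, Mul(Add(T, E), Add(E, Mul(2, T)))) = Mul(-6, Mul(Add(E, T), Add(E, Mul(2, T)))) = Mul(-6, Add(E, T), Add(E, Mul(2, T))))
Mul(Function('U')(77, Function('a')(Function('v')(0, 2), -1)), -7) = Mul(Add(Mul(-12, Pow(77, 2)), Mul(-6, Pow(Add(-1, Pow(Mul(-4, 2), 2)), 2)), Mul(-18, Add(-1, Pow(Mul(-4, 2), 2)), 77)), -7) = Mul(Add(Mul(-12, 5929), Mul(-6, Pow(Add(-1, Pow(-8, 2)), 2)), Mul(-18, Add(-1, Pow(-8, 2)), 77)), -7) = Mul(Add(-71148, Mul(-6, Pow(Add(-1, 64), 2)), Mul(-18, Add(-1, 64), 77)), -7) = Mul(Add(-71148, Mul(-6, Pow(63, 2)), Mul(-18, 63, 77)), -7) = Mul(Add(-71148, Mul(-6, 3969), -87318), -7) = Mul(Add(-71148, -23814, -87318), -7) = Mul(-182280, -7) = 1275960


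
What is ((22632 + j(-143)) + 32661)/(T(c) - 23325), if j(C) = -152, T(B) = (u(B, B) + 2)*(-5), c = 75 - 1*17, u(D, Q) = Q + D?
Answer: -55141/23915 ≈ -2.3057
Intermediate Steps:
u(D, Q) = D + Q
c = 58 (c = 75 - 17 = 58)
T(B) = -10 - 10*B (T(B) = ((B + B) + 2)*(-5) = (2*B + 2)*(-5) = (2 + 2*B)*(-5) = -10 - 10*B)
((22632 + j(-143)) + 32661)/(T(c) - 23325) = ((22632 - 152) + 32661)/((-10 - 10*58) - 23325) = (22480 + 32661)/((-10 - 580) - 23325) = 55141/(-590 - 23325) = 55141/(-23915) = 55141*(-1/23915) = -55141/23915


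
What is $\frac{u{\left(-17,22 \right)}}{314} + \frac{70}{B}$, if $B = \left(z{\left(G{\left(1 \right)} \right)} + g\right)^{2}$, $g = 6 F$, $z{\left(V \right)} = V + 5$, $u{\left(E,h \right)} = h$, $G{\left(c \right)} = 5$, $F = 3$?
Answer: $\frac{1401}{8792} \approx 0.15935$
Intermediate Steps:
$z{\left(V \right)} = 5 + V$
$g = 18$ ($g = 6 \cdot 3 = 18$)
$B = 784$ ($B = \left(\left(5 + 5\right) + 18\right)^{2} = \left(10 + 18\right)^{2} = 28^{2} = 784$)
$\frac{u{\left(-17,22 \right)}}{314} + \frac{70}{B} = \frac{22}{314} + \frac{70}{784} = 22 \cdot \frac{1}{314} + 70 \cdot \frac{1}{784} = \frac{11}{157} + \frac{5}{56} = \frac{1401}{8792}$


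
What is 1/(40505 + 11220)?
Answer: 1/51725 ≈ 1.9333e-5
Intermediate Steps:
1/(40505 + 11220) = 1/51725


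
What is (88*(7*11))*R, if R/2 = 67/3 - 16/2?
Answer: 582736/3 ≈ 1.9425e+5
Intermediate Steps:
R = 86/3 (R = 2*(67/3 - 16/2) = 2*(67*(⅓) - 16*½) = 2*(67/3 - 8) = 2*(43/3) = 86/3 ≈ 28.667)
(88*(7*11))*R = (88*(7*11))*(86/3) = (88*77)*(86/3) = 6776*(86/3) = 582736/3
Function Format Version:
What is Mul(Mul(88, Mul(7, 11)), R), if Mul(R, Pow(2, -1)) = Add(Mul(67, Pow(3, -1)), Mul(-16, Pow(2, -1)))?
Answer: Rational(582736, 3) ≈ 1.9425e+5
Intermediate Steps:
R = Rational(86, 3) (R = Mul(2, Add(Mul(67, Pow(3, -1)), Mul(-16, Pow(2, -1)))) = Mul(2, Add(Mul(67, Rational(1, 3)), Mul(-16, Rational(1, 2)))) = Mul(2, Add(Rational(67, 3), -8)) = Mul(2, Rational(43, 3)) = Rational(86, 3) ≈ 28.667)
Mul(Mul(88, Mul(7, 11)), R) = Mul(Mul(88, Mul(7, 11)), Rational(86, 3)) = Mul(Mul(88, 77), Rational(86, 3)) = Mul(6776, Rational(86, 3)) = Rational(582736, 3)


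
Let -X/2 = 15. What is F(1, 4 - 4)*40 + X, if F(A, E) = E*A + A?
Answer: 10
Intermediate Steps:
X = -30 (X = -2*15 = -30)
F(A, E) = A + A*E (F(A, E) = A*E + A = A + A*E)
F(1, 4 - 4)*40 + X = (1*(1 + (4 - 4)))*40 - 30 = (1*(1 + 0))*40 - 30 = (1*1)*40 - 30 = 1*40 - 30 = 40 - 30 = 10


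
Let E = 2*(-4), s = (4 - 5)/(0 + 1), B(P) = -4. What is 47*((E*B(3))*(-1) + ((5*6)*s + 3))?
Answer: -2773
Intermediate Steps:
s = -1 (s = -1/1 = -1*1 = -1)
E = -8
47*((E*B(3))*(-1) + ((5*6)*s + 3)) = 47*(-8*(-4)*(-1) + ((5*6)*(-1) + 3)) = 47*(32*(-1) + (30*(-1) + 3)) = 47*(-32 + (-30 + 3)) = 47*(-32 - 27) = 47*(-59) = -2773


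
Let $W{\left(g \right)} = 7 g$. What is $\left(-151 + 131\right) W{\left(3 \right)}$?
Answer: $-420$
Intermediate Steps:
$\left(-151 + 131\right) W{\left(3 \right)} = \left(-151 + 131\right) 7 \cdot 3 = \left(-20\right) 21 = -420$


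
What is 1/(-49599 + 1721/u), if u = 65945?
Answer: -65945/3270804334 ≈ -2.0162e-5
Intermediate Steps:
1/(-49599 + 1721/u) = 1/(-49599 + 1721/65945) = 1/(-3270804334/65945) = -65945/3270804334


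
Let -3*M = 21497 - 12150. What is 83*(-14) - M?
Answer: 5861/3 ≈ 1953.7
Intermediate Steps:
M = -9347/3 (M = -(21497 - 12150)/3 = -1/3*9347 = -9347/3 ≈ -3115.7)
83*(-14) - M = 83*(-14) - 1*(-9347/3) = -1162 + 9347/3 = 5861/3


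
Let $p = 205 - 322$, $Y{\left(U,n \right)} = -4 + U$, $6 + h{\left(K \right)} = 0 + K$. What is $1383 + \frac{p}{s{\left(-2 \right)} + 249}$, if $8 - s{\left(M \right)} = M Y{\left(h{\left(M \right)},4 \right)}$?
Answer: $\frac{322122}{233} \approx 1382.5$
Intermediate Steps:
$h{\left(K \right)} = -6 + K$ ($h{\left(K \right)} = -6 + \left(0 + K\right) = -6 + K$)
$p = -117$
$s{\left(M \right)} = 8 - M \left(-10 + M\right)$ ($s{\left(M \right)} = 8 - M \left(-4 + \left(-6 + M\right)\right) = 8 - M \left(-10 + M\right)$)
$1383 + \frac{p}{s{\left(-2 \right)} + 249} = 1383 + \frac{1}{\left(8 - - 2 \left(-10 - 2\right)\right) + 249} \left(-117\right) = 1383 + \frac{1}{\left(8 - \left(-2\right) \left(-12\right)\right) + 249} \left(-117\right) = 1383 + \frac{1}{\left(8 - 24\right) + 249} \left(-117\right) = 1383 + \frac{1}{-16 + 249} \left(-117\right) = 1383 + \frac{1}{233} \left(-117\right) = 1383 - \frac{117}{233} = \frac{322122}{233}$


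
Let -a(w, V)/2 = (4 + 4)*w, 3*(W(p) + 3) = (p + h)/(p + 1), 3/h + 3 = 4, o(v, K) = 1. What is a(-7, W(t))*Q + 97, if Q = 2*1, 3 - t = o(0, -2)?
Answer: 321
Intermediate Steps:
t = 2 (t = 3 - 1*1 = 3 - 1 = 2)
h = 3 (h = 3/(-3 + 4) = 3/1 = 3*1 = 3)
W(p) = -3 + (3 + p)/(3*(1 + p)) (W(p) = -3 + ((p + 3)/(p + 1))/3 = -3 + ((3 + p)/(1 + p))/3 = -3 + (3 + p)/(3*(1 + p)))
a(w, V) = -16*w (a(w, V) = -2*(4 + 4)*w = -16*w)
Q = 2
a(-7, W(t))*Q + 97 = -16*(-7)*2 + 97 = 112*2 + 97 = 224 + 97 = 321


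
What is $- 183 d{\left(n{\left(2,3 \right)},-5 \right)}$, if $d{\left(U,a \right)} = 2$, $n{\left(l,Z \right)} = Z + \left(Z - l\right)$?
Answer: $-366$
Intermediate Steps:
$n{\left(l,Z \right)} = - l + 2 Z$
$- 183 d{\left(n{\left(2,3 \right)},-5 \right)} = \left(-183\right) 2 = -366$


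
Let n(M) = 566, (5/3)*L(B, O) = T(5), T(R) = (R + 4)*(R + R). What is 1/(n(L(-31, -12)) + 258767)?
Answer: 1/259333 ≈ 3.8560e-6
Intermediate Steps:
T(R) = 2*R*(4 + R) (T(R) = (4 + R)*(2*R) = 2*R*(4 + R))
L(B, O) = 54 (L(B, O) = 3*(2*5*(4 + 5))/5 = 3*(2*5*9)/5 = (⅗)*90 = 54)
1/(n(L(-31, -12)) + 258767) = 1/(566 + 258767) = 1/259333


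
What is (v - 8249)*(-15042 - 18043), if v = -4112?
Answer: 408963685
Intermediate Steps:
(v - 8249)*(-15042 - 18043) = (-4112 - 8249)*(-15042 - 18043) = -12361*(-33085) = 408963685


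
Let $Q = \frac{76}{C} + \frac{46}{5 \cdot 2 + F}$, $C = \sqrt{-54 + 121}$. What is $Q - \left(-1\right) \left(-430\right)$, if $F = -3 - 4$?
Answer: $- \frac{1244}{3} + \frac{76 \sqrt{67}}{67} \approx -405.38$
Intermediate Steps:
$F = -7$ ($F = -3 - 4 = -7$)
$C = \sqrt{67} \approx 8.1853$
$Q = \frac{46}{3} + \frac{76 \sqrt{67}}{67}$ ($Q = \frac{76}{\sqrt{67}} + \frac{46}{5 \cdot 2 - 7} = 76 \frac{\sqrt{67}}{67} + \frac{46}{10 - 7} = \frac{76 \sqrt{67}}{67} + \frac{46}{3} = \frac{46}{3} + \frac{76 \sqrt{67}}{67} \approx 24.618$)
$Q - \left(-1\right) \left(-430\right) = \left(\frac{46}{3} + \frac{76 \sqrt{67}}{67}\right) - \left(-1\right) \left(-430\right) = \left(\frac{46}{3} + \frac{76 \sqrt{67}}{67}\right) - 430 = - \frac{1244}{3} + \frac{76 \sqrt{67}}{67}$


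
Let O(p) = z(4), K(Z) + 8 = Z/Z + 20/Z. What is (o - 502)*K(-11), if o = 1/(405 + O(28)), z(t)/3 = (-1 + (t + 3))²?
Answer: 24979925/5643 ≈ 4426.7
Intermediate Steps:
K(Z) = -7 + 20/Z (K(Z) = -8 + (Z/Z + 20/Z) = -8 + (1 + 20/Z) = -7 + 20/Z)
z(t) = 3*(2 + t)² (z(t) = 3*(-1 + (t + 3))² = 3*(-1 + (3 + t))² = 3*(2 + t)²)
O(p) = 108 (O(p) = 3*(2 + 4)² = 3*6² = 3*36 = 108)
o = 1/513 (o = 1/(405 + 108) = 1/513 ≈ 0.0019493)
(o - 502)*K(-11) = (1/513 - 502)*(-7 + 20/(-11)) = -257525*(-7 + 20*(-1/11))/513 = -257525*(-7 - 20/11)/513 = -257525/513*(-97/11) = 24979925/5643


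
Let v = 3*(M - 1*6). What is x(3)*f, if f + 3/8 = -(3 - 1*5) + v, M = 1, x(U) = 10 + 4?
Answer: -749/4 ≈ -187.25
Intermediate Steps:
x(U) = 14
v = -15 (v = 3*(1 - 1*6) = 3*(1 - 6) = 3*(-5) = -15)
f = -107/8 (f = -3/8 + (-(3 - 1*5) - 15) = -3/8 + (-(3 - 5) - 15) = -3/8 + (-1*(-2) - 15) = -3/8 + (2 - 15) = -3/8 - 13 = -107/8 ≈ -13.375)
x(3)*f = 14*(-107/8) = -749/4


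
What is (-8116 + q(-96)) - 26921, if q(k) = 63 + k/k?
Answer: -34973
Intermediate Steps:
q(k) = 64 (q(k) = 63 + 1 = 64)
(-8116 + q(-96)) - 26921 = (-8116 + 64) - 26921 = -8052 - 26921 = -34973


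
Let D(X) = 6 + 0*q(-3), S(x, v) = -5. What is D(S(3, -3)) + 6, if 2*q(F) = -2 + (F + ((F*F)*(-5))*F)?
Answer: 12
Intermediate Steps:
q(F) = -1 + F/2 - 5*F³/2 (q(F) = (-2 + (F + ((F*F)*(-5))*F))/2 = (-2 + (F + (F²*(-5))*F))/2 = (-2 + (F + (-5*F²)*F))/2 = (-2 + (F - 5*F³))/2 = (-2 + F - 5*F³)/2 = -1 + F/2 - 5*F³/2)
D(X) = 6 (D(X) = 6 + 0*(-1 + (½)*(-3) - 5/2*(-3)³) = 6 + 0*(-1 - 3/2 - 5/2*(-27)) = 6 + 0*(-1 - 3/2 + 135/2) = 6 + 0*65 = 6 + 0 = 6)
D(S(3, -3)) + 6 = 6 + 6 = 12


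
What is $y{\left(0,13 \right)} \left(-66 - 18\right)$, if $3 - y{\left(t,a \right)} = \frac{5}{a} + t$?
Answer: $- \frac{2856}{13} \approx -219.69$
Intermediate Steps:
$y{\left(t,a \right)} = 3 - t - \frac{5}{a}$ ($y{\left(t,a \right)} = 3 - \left(\frac{5}{a} + t\right) = 3 - \left(t + \frac{5}{a}\right) = 3 - t - \frac{5}{a}$)
$y{\left(0,13 \right)} \left(-66 - 18\right) = \left(3 - 0 - \frac{5}{13}\right) \left(-66 - 18\right) = \left(3 + 0 - \frac{5}{13}\right) \left(-84\right) = \frac{34}{13} \left(-84\right) = - \frac{2856}{13}$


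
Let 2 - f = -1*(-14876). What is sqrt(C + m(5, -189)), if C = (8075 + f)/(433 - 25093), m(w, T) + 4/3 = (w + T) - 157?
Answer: I*sqrt(5778071585)/4110 ≈ 18.495*I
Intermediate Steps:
m(w, T) = -475/3 + T + w (m(w, T) = -4/3 + ((w + T) - 157) = -4/3 + ((T + w) - 157) = -4/3 + (-157 + T + w) = -475/3 + T + w)
f = -14874 (f = 2 - (-1)*(-14876) = 2 - 1*14876 = 2 - 14876 = -14874)
C = 6799/24660 (C = (8075 - 14874)/(433 - 25093) = -6799/(-24660) = -6799*(-1/24660) = 6799/24660 ≈ 0.27571)
sqrt(C + m(5, -189)) = sqrt(6799/24660 + (-475/3 - 189 + 5)) = sqrt(6799/24660 - 1027/3) = sqrt(-8435141/24660) = I*sqrt(5778071585)/4110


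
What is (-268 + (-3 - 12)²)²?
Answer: 1849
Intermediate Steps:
(-268 + (-3 - 12)²)² = (-268 + (-15)²)² = (-268 + 225)² = (-43)² = 1849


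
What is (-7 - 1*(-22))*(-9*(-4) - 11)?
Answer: 375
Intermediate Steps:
(-7 - 1*(-22))*(-9*(-4) - 11) = (-7 + 22)*(36 - 11) = 15*25 = 375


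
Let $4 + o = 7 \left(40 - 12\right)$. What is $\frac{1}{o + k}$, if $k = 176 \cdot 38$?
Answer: $\frac{1}{6880} \approx 0.00014535$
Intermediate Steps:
$o = 192$ ($o = -4 + 7 \left(40 - 12\right) = -4 + 7 \cdot 28 = -4 + 196 = 192$)
$k = 6688$
$\frac{1}{o + k} = \frac{1}{192 + 6688} = \frac{1}{6880}$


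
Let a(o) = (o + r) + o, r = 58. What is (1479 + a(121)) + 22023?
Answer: 23802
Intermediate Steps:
a(o) = 58 + 2*o (a(o) = (o + 58) + o = (58 + o) + o = 58 + 2*o)
(1479 + a(121)) + 22023 = (1479 + (58 + 2*121)) + 22023 = (1479 + (58 + 242)) + 22023 = (1479 + 300) + 22023 = 1779 + 22023 = 23802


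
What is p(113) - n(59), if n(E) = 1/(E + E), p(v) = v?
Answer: 13333/118 ≈ 112.99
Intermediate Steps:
n(E) = 1/(2*E)
p(113) - n(59) = 113 - 1/(2*59) = 113 - 1*1/118 = 113 - 1/118 = 13333/118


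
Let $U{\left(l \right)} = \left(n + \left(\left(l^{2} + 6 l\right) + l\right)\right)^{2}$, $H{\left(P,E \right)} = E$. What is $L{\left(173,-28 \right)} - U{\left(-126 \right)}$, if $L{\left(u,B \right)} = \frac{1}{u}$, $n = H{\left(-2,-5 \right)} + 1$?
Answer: $- \frac{38873117299}{173} \approx -2.247 \cdot 10^{8}$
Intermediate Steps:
$n = -4$ ($n = -5 + 1 = -4$)
$U{\left(l \right)} = \left(-4 + l^{2} + 7 l\right)^{2}$ ($U{\left(l \right)} = \left(-4 + \left(\left(l^{2} + 6 l\right) + l\right)\right)^{2} = \left(-4 + \left(l^{2} + 7 l\right)\right)^{2} = \left(-4 + l^{2} + 7 l\right)^{2}$)
$L{\left(173,-28 \right)} - U{\left(-126 \right)} = \frac{1}{173} - \left(-4 + \left(-126\right)^{2} + 7 \left(-126\right)\right)^{2} = \frac{1}{173} - \left(-4 + 15876 - 882\right)^{2} = \frac{1}{173} - 14990^{2} = \frac{1}{173} - 224700100 = - \frac{38873117299}{173}$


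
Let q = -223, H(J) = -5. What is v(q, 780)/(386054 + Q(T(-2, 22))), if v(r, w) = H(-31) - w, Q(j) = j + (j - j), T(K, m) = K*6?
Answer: -785/386042 ≈ -0.0020335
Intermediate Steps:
T(K, m) = 6*K
Q(j) = j (Q(j) = j + 0 = j)
v(r, w) = -5 - w
v(q, 780)/(386054 + Q(T(-2, 22))) = (-5 - 1*780)/(386054 + 6*(-2)) = (-5 - 780)/(386054 - 12) = -785/386042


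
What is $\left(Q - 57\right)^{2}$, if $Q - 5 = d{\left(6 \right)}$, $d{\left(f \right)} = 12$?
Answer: $1600$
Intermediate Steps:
$Q = 17$ ($Q = 5 + 12 = 17$)
$\left(Q - 57\right)^{2} = \left(17 - 57\right)^{2} = \left(-40\right)^{2} = 1600$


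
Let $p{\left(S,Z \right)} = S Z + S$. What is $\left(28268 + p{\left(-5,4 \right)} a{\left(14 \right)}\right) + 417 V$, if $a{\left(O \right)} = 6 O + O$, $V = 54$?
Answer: $48336$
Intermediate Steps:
$p{\left(S,Z \right)} = S + S Z$
$a{\left(O \right)} = 7 O$
$\left(28268 + p{\left(-5,4 \right)} a{\left(14 \right)}\right) + 417 V = \left(28268 + - 5 \left(1 + 4\right) 7 \cdot 14\right) + 417 \cdot 54 = \left(28268 + \left(-5\right) 5 \cdot 98\right) + 22518 = \left(28268 - 2450\right) + 22518 = 25818 + 22518 = 48336$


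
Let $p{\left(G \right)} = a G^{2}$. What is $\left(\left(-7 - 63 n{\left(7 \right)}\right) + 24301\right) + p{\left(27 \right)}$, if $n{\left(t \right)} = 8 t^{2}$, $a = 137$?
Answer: $99471$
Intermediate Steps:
$p{\left(G \right)} = 137 G^{2}$
$\left(\left(-7 - 63 n{\left(7 \right)}\right) + 24301\right) + p{\left(27 \right)} = \left(\left(-7 - 63 \cdot 8 \cdot 7^{2}\right) + 24301\right) + 137 \cdot 27^{2} = \left(\left(-7 - 63 \cdot 8 \cdot 49\right) + 24301\right) + 137 \cdot 729 = \left(\left(-7 - 24696\right) + 24301\right) + 99873 = \left(-24703 + 24301\right) + 99873 = -402 + 99873 = 99471$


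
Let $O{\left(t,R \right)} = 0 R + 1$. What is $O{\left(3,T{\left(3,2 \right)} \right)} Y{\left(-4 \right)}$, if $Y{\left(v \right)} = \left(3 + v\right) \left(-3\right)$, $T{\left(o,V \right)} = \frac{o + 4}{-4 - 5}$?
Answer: $3$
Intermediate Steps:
$T{\left(o,V \right)} = - \frac{4}{9} - \frac{o}{9}$ ($T{\left(o,V \right)} = \frac{4 + o}{-9} = \left(4 + o\right) \left(- \frac{1}{9}\right) = - \frac{4}{9} - \frac{o}{9}$)
$O{\left(t,R \right)} = 1$ ($O{\left(t,R \right)} = 0 + 1 = 1$)
$Y{\left(v \right)} = -9 - 3 v$
$O{\left(3,T{\left(3,2 \right)} \right)} Y{\left(-4 \right)} = 1 \left(-9 - -12\right) = 1 \left(-9 + 12\right) = 1 \cdot 3 = 3$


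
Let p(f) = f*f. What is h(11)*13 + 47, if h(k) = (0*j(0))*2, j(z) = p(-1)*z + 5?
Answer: 47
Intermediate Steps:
p(f) = f²
j(z) = 5 + z (j(z) = (-1)²*z + 5 = 1*z + 5 = z + 5 = 5 + z)
h(k) = 0 (h(k) = (0*(5 + 0))*2 = (0*5)*2 = 0*2 = 0)
h(11)*13 + 47 = 0*13 + 47 = 0 + 47 = 47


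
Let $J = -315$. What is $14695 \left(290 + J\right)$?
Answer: $-367375$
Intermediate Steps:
$14695 \left(290 + J\right) = 14695 \left(290 - 315\right) = 14695 \left(-25\right) = -367375$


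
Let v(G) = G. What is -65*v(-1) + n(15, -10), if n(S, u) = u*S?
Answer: -85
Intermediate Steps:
n(S, u) = S*u
-65*v(-1) + n(15, -10) = -65*(-1) + 15*(-10) = 65 - 150 = -85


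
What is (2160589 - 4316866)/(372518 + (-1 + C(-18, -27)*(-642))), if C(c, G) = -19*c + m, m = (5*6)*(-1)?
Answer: -2156277/172213 ≈ -12.521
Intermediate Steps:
m = -30 (m = 30*(-1) = -30)
C(c, G) = -30 - 19*c (C(c, G) = -19*c - 30 = -30 - 19*c)
(2160589 - 4316866)/(372518 + (-1 + C(-18, -27)*(-642))) = (2160589 - 4316866)/(372518 + (-1 + (-30 - 19*(-18))*(-642))) = -2156277/(372518 + (-1 + (-30 + 342)*(-642))) = -2156277/(372518 + (-1 + 312*(-642))) = -2156277/(372518 + (-1 - 200304)) = -2156277/(372518 - 200305) = -2156277/172213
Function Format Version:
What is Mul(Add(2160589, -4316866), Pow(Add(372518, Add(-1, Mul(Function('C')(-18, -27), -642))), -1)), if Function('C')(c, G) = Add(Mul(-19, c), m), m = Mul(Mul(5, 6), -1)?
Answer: Rational(-2156277, 172213) ≈ -12.521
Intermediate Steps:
m = -30 (m = Mul(30, -1) = -30)
Function('C')(c, G) = Add(-30, Mul(-19, c)) (Function('C')(c, G) = Add(Mul(-19, c), -30) = Add(-30, Mul(-19, c)))
Mul(Add(2160589, -4316866), Pow(Add(372518, Add(-1, Mul(Function('C')(-18, -27), -642))), -1)) = Mul(Add(2160589, -4316866), Pow(Add(372518, Add(-1, Mul(Add(-30, Mul(-19, -18)), -642))), -1)) = Mul(-2156277, Pow(Add(372518, Add(-1, Mul(Add(-30, 342), -642))), -1)) = Mul(-2156277, Pow(Add(372518, Add(-1, Mul(312, -642))), -1)) = Mul(-2156277, Pow(Add(372518, Add(-1, -200304)), -1)) = Mul(-2156277, Pow(Add(372518, -200305), -1)) = Mul(-2156277, Pow(172213, -1)) = Mul(-2156277, Rational(1, 172213)) = Rational(-2156277, 172213)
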